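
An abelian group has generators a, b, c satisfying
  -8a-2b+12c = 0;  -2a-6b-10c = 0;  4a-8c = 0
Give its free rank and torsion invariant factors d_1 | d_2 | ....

Answer: M ≅ ℤ/2 ⊕ ℤ/2 ⊕ ℤ/4

Derivation:
rank_ℚ(R)=3; free=3−3=0
SNF(R) diag = [2, 2, 4] → torsion [2, 2, 4]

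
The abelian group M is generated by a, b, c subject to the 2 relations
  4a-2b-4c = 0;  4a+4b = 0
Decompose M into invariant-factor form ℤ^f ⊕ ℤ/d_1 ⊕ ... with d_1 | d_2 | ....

rank_ℚ(R)=2; free=3−2=1
SNF(R) diag = [2, 4] → torsion [2, 4]

Answer: M ≅ ℤ^1 ⊕ ℤ/2 ⊕ ℤ/4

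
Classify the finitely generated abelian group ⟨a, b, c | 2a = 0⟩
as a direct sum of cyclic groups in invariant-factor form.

rank_ℚ(R)=1; free=3−1=2
SNF(R) diag = [2] → torsion [2]

Answer: M ≅ ℤ^2 ⊕ ℤ/2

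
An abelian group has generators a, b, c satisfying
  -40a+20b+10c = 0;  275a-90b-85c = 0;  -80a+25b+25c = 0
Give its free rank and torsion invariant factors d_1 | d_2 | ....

Answer: M ≅ ℤ/5 ⊕ ℤ/5 ⊕ ℤ/10

Derivation:
rank_ℚ(R)=3; free=3−3=0
SNF(R) diag = [5, 5, 10] → torsion [5, 5, 10]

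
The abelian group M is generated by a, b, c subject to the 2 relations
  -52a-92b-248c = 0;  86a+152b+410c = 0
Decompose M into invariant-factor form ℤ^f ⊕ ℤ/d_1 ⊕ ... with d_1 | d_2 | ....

rank_ℚ(R)=2; free=3−2=1
SNF(R) diag = [2, 4] → torsion [2, 4]

Answer: M ≅ ℤ^1 ⊕ ℤ/2 ⊕ ℤ/4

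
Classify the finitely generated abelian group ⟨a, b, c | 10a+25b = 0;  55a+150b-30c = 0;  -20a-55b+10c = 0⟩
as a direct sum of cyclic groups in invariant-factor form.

rank_ℚ(R)=3; free=3−3=0
SNF(R) diag = [5, 5, 10] → torsion [5, 5, 10]

Answer: M ≅ ℤ/5 ⊕ ℤ/5 ⊕ ℤ/10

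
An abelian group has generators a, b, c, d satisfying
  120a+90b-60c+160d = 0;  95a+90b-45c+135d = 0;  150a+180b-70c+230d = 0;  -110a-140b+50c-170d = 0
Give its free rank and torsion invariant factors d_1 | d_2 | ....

rank_ℚ(R)=4; free=4−4=0
SNF(R) diag = [5, 10, 20, 20] → torsion [5, 10, 20, 20]

Answer: M ≅ ℤ/5 ⊕ ℤ/10 ⊕ ℤ/20 ⊕ ℤ/20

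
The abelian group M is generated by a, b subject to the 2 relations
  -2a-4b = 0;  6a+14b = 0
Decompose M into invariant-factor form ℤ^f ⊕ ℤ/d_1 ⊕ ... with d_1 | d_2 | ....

rank_ℚ(R)=2; free=2−2=0
SNF(R) diag = [2, 2] → torsion [2, 2]

Answer: M ≅ ℤ/2 ⊕ ℤ/2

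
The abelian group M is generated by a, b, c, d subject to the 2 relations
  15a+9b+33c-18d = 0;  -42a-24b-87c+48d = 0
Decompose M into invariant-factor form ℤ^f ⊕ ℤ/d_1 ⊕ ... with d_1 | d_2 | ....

rank_ℚ(R)=2; free=4−2=2
SNF(R) diag = [3, 3] → torsion [3, 3]

Answer: M ≅ ℤ^2 ⊕ ℤ/3 ⊕ ℤ/3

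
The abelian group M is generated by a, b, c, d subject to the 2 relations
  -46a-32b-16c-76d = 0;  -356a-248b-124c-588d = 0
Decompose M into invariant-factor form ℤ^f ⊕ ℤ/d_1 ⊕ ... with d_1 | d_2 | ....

Answer: M ≅ ℤ^2 ⊕ ℤ/2 ⊕ ℤ/4

Derivation:
rank_ℚ(R)=2; free=4−2=2
SNF(R) diag = [2, 4] → torsion [2, 4]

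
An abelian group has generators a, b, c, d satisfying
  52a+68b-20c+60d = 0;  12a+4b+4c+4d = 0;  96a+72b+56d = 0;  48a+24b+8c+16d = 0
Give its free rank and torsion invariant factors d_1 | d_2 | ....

rank_ℚ(R)=4; free=4−4=0
SNF(R) diag = [4, 8, 8, 8] → torsion [4, 8, 8, 8]

Answer: M ≅ ℤ/4 ⊕ ℤ/8 ⊕ ℤ/8 ⊕ ℤ/8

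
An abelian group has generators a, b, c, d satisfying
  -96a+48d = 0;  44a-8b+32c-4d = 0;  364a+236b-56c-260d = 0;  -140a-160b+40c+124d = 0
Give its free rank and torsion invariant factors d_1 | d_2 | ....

rank_ℚ(R)=4; free=4−4=0
SNF(R) diag = [4, 12, 24, 48] → torsion [4, 12, 24, 48]

Answer: M ≅ ℤ/4 ⊕ ℤ/12 ⊕ ℤ/24 ⊕ ℤ/48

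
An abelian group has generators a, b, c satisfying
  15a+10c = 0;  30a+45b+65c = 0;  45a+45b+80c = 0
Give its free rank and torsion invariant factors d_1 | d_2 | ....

rank_ℚ(R)=3; free=3−3=0
SNF(R) diag = [5, 15, 45] → torsion [5, 15, 45]

Answer: M ≅ ℤ/5 ⊕ ℤ/15 ⊕ ℤ/45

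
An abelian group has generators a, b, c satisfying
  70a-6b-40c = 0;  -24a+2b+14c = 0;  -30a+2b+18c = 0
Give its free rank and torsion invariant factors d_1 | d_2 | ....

Answer: M ≅ ℤ/2 ⊕ ℤ/2 ⊕ ℤ/2

Derivation:
rank_ℚ(R)=3; free=3−3=0
SNF(R) diag = [2, 2, 2] → torsion [2, 2, 2]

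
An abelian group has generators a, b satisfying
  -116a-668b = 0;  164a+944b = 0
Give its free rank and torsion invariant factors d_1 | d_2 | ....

Answer: M ≅ ℤ/4 ⊕ ℤ/12

Derivation:
rank_ℚ(R)=2; free=2−2=0
SNF(R) diag = [4, 12] → torsion [4, 12]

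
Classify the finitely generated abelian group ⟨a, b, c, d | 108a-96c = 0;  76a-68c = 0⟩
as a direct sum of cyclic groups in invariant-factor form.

rank_ℚ(R)=2; free=4−2=2
SNF(R) diag = [4, 12] → torsion [4, 12]

Answer: M ≅ ℤ^2 ⊕ ℤ/4 ⊕ ℤ/12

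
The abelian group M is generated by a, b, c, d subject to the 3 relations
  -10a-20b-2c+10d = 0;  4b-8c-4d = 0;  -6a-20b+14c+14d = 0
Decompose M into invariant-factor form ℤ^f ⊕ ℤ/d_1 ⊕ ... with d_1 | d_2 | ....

rank_ℚ(R)=3; free=4−3=1
SNF(R) diag = [2, 4, 4] → torsion [2, 4, 4]

Answer: M ≅ ℤ^1 ⊕ ℤ/2 ⊕ ℤ/4 ⊕ ℤ/4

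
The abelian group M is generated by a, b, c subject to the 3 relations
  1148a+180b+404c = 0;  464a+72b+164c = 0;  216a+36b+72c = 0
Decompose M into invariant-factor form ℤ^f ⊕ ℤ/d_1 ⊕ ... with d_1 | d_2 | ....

Answer: M ≅ ℤ/4 ⊕ ℤ/12 ⊕ ℤ/36

Derivation:
rank_ℚ(R)=3; free=3−3=0
SNF(R) diag = [4, 12, 36] → torsion [4, 12, 36]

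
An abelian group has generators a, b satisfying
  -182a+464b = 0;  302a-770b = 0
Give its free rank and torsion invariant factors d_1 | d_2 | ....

Answer: M ≅ ℤ/2 ⊕ ℤ/6

Derivation:
rank_ℚ(R)=2; free=2−2=0
SNF(R) diag = [2, 6] → torsion [2, 6]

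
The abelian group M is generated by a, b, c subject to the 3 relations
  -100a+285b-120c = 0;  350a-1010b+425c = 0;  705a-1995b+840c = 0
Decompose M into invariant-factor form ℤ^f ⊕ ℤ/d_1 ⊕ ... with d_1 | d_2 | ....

rank_ℚ(R)=3; free=3−3=0
SNF(R) diag = [5, 5, 15] → torsion [5, 5, 15]

Answer: M ≅ ℤ/5 ⊕ ℤ/5 ⊕ ℤ/15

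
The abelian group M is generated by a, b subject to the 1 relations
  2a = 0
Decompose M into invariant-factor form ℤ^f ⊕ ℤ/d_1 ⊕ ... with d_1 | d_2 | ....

rank_ℚ(R)=1; free=2−1=1
SNF(R) diag = [2] → torsion [2]

Answer: M ≅ ℤ^1 ⊕ ℤ/2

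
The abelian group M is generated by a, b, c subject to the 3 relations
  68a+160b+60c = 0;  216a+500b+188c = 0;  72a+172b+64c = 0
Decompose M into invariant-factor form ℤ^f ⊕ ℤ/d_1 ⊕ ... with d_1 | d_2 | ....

Answer: M ≅ ℤ/4 ⊕ ℤ/4 ⊕ ℤ/12

Derivation:
rank_ℚ(R)=3; free=3−3=0
SNF(R) diag = [4, 4, 12] → torsion [4, 4, 12]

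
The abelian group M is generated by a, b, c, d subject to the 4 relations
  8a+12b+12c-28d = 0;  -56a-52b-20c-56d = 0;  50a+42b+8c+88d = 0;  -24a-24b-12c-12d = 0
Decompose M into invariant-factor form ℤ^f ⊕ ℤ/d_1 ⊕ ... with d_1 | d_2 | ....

rank_ℚ(R)=4; free=4−4=0
SNF(R) diag = [2, 4, 4, 12] → torsion [2, 4, 4, 12]

Answer: M ≅ ℤ/2 ⊕ ℤ/4 ⊕ ℤ/4 ⊕ ℤ/12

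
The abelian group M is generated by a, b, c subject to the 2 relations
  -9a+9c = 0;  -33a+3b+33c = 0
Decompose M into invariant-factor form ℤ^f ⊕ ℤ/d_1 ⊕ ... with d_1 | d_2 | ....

rank_ℚ(R)=2; free=3−2=1
SNF(R) diag = [3, 9] → torsion [3, 9]

Answer: M ≅ ℤ^1 ⊕ ℤ/3 ⊕ ℤ/9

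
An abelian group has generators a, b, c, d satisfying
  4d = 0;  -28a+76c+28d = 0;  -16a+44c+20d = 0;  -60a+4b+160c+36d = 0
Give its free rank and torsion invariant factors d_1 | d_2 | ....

rank_ℚ(R)=4; free=4−4=0
SNF(R) diag = [4, 4, 4, 4] → torsion [4, 4, 4, 4]

Answer: M ≅ ℤ/4 ⊕ ℤ/4 ⊕ ℤ/4 ⊕ ℤ/4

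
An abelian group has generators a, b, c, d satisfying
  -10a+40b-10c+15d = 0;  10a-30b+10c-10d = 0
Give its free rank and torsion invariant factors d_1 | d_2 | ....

Answer: M ≅ ℤ^2 ⊕ ℤ/5 ⊕ ℤ/10

Derivation:
rank_ℚ(R)=2; free=4−2=2
SNF(R) diag = [5, 10] → torsion [5, 10]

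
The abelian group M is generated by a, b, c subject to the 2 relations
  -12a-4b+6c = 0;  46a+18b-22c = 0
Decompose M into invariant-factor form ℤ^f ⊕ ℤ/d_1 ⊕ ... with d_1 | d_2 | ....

rank_ℚ(R)=2; free=3−2=1
SNF(R) diag = [2, 2] → torsion [2, 2]

Answer: M ≅ ℤ^1 ⊕ ℤ/2 ⊕ ℤ/2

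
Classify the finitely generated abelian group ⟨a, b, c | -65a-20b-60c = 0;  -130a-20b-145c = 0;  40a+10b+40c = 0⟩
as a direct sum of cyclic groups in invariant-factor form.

rank_ℚ(R)=3; free=3−3=0
SNF(R) diag = [5, 5, 10] → torsion [5, 5, 10]

Answer: M ≅ ℤ/5 ⊕ ℤ/5 ⊕ ℤ/10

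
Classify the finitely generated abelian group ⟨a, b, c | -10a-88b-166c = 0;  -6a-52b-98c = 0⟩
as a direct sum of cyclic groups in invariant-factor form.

Answer: M ≅ ℤ^1 ⊕ ℤ/2 ⊕ ℤ/4

Derivation:
rank_ℚ(R)=2; free=3−2=1
SNF(R) diag = [2, 4] → torsion [2, 4]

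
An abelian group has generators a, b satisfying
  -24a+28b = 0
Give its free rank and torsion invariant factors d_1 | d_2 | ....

rank_ℚ(R)=1; free=2−1=1
SNF(R) diag = [4] → torsion [4]

Answer: M ≅ ℤ^1 ⊕ ℤ/4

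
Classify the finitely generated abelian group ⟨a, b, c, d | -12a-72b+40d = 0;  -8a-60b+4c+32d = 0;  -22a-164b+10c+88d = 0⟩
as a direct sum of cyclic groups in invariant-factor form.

Answer: M ≅ ℤ^1 ⊕ ℤ/2 ⊕ ℤ/4 ⊕ ℤ/4

Derivation:
rank_ℚ(R)=3; free=4−3=1
SNF(R) diag = [2, 4, 4] → torsion [2, 4, 4]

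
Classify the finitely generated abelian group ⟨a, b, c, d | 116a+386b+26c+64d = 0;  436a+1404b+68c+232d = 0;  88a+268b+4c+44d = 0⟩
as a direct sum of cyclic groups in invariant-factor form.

rank_ℚ(R)=3; free=4−3=1
SNF(R) diag = [2, 4, 12] → torsion [2, 4, 12]

Answer: M ≅ ℤ^1 ⊕ ℤ/2 ⊕ ℤ/4 ⊕ ℤ/12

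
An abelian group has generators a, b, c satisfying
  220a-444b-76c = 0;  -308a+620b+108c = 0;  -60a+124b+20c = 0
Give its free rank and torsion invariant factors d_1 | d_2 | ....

rank_ℚ(R)=3; free=3−3=0
SNF(R) diag = [4, 8, 24] → torsion [4, 8, 24]

Answer: M ≅ ℤ/4 ⊕ ℤ/8 ⊕ ℤ/24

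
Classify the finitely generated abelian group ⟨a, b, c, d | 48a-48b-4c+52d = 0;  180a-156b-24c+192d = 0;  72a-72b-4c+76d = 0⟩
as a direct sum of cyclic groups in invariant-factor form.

Answer: M ≅ ℤ^1 ⊕ ℤ/4 ⊕ ℤ/12 ⊕ ℤ/24

Derivation:
rank_ℚ(R)=3; free=4−3=1
SNF(R) diag = [4, 12, 24] → torsion [4, 12, 24]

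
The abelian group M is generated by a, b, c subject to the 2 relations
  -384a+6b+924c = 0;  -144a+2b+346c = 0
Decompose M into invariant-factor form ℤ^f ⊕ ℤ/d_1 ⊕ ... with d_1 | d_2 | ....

Answer: M ≅ ℤ^1 ⊕ ℤ/2 ⊕ ℤ/6

Derivation:
rank_ℚ(R)=2; free=3−2=1
SNF(R) diag = [2, 6] → torsion [2, 6]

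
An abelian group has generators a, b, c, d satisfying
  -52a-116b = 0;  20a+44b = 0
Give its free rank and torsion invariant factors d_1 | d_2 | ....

Answer: M ≅ ℤ^2 ⊕ ℤ/4 ⊕ ℤ/8

Derivation:
rank_ℚ(R)=2; free=4−2=2
SNF(R) diag = [4, 8] → torsion [4, 8]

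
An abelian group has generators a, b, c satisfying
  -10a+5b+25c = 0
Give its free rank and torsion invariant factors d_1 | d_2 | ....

rank_ℚ(R)=1; free=3−1=2
SNF(R) diag = [5] → torsion [5]

Answer: M ≅ ℤ^2 ⊕ ℤ/5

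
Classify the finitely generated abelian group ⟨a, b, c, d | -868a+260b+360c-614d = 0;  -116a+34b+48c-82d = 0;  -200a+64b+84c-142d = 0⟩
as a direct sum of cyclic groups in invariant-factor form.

rank_ℚ(R)=3; free=4−3=1
SNF(R) diag = [2, 6, 12] → torsion [2, 6, 12]

Answer: M ≅ ℤ^1 ⊕ ℤ/2 ⊕ ℤ/6 ⊕ ℤ/12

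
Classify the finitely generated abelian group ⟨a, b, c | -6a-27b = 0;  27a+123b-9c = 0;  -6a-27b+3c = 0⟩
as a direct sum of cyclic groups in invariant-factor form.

Answer: M ≅ ℤ/3 ⊕ ℤ/3 ⊕ ℤ/3

Derivation:
rank_ℚ(R)=3; free=3−3=0
SNF(R) diag = [3, 3, 3] → torsion [3, 3, 3]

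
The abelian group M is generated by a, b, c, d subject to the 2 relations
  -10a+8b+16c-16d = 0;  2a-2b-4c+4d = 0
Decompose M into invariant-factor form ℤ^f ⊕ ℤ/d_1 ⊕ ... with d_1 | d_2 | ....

Answer: M ≅ ℤ^2 ⊕ ℤ/2 ⊕ ℤ/2

Derivation:
rank_ℚ(R)=2; free=4−2=2
SNF(R) diag = [2, 2] → torsion [2, 2]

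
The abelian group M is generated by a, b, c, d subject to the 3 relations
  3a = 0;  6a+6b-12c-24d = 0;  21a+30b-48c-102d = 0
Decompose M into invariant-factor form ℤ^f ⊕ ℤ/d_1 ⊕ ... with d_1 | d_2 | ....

Answer: M ≅ ℤ^1 ⊕ ℤ/3 ⊕ ℤ/6 ⊕ ℤ/6

Derivation:
rank_ℚ(R)=3; free=4−3=1
SNF(R) diag = [3, 6, 6] → torsion [3, 6, 6]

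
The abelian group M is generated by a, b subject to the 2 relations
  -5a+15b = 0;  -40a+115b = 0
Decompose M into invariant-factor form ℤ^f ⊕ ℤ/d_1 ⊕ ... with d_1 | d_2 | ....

rank_ℚ(R)=2; free=2−2=0
SNF(R) diag = [5, 5] → torsion [5, 5]

Answer: M ≅ ℤ/5 ⊕ ℤ/5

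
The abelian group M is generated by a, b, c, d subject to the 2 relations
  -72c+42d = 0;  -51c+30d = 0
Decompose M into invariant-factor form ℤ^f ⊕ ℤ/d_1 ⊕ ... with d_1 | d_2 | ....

Answer: M ≅ ℤ^2 ⊕ ℤ/3 ⊕ ℤ/6

Derivation:
rank_ℚ(R)=2; free=4−2=2
SNF(R) diag = [3, 6] → torsion [3, 6]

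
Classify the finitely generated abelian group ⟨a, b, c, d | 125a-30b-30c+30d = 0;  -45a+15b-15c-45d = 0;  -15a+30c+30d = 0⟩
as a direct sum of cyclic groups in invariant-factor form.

rank_ℚ(R)=3; free=4−3=1
SNF(R) diag = [5, 15, 30] → torsion [5, 15, 30]

Answer: M ≅ ℤ^1 ⊕ ℤ/5 ⊕ ℤ/15 ⊕ ℤ/30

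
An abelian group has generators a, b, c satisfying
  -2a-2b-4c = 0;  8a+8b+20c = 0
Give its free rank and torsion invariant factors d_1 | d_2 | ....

rank_ℚ(R)=2; free=3−2=1
SNF(R) diag = [2, 4] → torsion [2, 4]

Answer: M ≅ ℤ^1 ⊕ ℤ/2 ⊕ ℤ/4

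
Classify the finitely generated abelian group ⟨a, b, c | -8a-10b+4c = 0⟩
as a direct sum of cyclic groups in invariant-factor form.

rank_ℚ(R)=1; free=3−1=2
SNF(R) diag = [2] → torsion [2]

Answer: M ≅ ℤ^2 ⊕ ℤ/2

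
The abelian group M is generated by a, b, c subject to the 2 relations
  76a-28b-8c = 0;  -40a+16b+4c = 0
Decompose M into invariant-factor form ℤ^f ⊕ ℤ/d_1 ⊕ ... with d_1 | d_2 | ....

Answer: M ≅ ℤ^1 ⊕ ℤ/4 ⊕ ℤ/4

Derivation:
rank_ℚ(R)=2; free=3−2=1
SNF(R) diag = [4, 4] → torsion [4, 4]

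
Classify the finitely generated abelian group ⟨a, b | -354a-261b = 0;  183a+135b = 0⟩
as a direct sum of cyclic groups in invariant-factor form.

rank_ℚ(R)=2; free=2−2=0
SNF(R) diag = [3, 9] → torsion [3, 9]

Answer: M ≅ ℤ/3 ⊕ ℤ/9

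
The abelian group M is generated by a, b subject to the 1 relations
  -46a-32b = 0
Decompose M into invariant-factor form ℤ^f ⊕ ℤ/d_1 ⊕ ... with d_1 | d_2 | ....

Answer: M ≅ ℤ^1 ⊕ ℤ/2

Derivation:
rank_ℚ(R)=1; free=2−1=1
SNF(R) diag = [2] → torsion [2]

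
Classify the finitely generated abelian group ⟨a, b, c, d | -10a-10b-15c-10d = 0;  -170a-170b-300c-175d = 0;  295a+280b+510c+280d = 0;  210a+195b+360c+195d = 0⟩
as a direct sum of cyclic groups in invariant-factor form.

rank_ℚ(R)=4; free=4−4=0
SNF(R) diag = [5, 5, 15, 45] → torsion [5, 5, 15, 45]

Answer: M ≅ ℤ/5 ⊕ ℤ/5 ⊕ ℤ/15 ⊕ ℤ/45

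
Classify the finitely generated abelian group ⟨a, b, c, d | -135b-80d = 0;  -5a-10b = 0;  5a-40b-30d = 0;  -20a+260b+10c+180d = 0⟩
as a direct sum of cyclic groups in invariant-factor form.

rank_ℚ(R)=4; free=4−4=0
SNF(R) diag = [5, 5, 10, 10] → torsion [5, 5, 10, 10]

Answer: M ≅ ℤ/5 ⊕ ℤ/5 ⊕ ℤ/10 ⊕ ℤ/10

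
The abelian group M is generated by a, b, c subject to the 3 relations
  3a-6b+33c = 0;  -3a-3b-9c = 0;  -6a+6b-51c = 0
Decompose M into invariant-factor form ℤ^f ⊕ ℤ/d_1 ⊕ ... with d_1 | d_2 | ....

rank_ℚ(R)=3; free=3−3=0
SNF(R) diag = [3, 3, 3] → torsion [3, 3, 3]

Answer: M ≅ ℤ/3 ⊕ ℤ/3 ⊕ ℤ/3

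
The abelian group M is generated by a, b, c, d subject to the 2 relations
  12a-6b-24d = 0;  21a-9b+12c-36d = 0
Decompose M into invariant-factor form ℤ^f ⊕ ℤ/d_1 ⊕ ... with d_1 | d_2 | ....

Answer: M ≅ ℤ^2 ⊕ ℤ/3 ⊕ ℤ/6

Derivation:
rank_ℚ(R)=2; free=4−2=2
SNF(R) diag = [3, 6] → torsion [3, 6]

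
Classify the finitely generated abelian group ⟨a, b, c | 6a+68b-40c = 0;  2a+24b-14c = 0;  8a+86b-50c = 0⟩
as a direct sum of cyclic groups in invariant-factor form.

rank_ℚ(R)=3; free=3−3=0
SNF(R) diag = [2, 2, 2] → torsion [2, 2, 2]

Answer: M ≅ ℤ/2 ⊕ ℤ/2 ⊕ ℤ/2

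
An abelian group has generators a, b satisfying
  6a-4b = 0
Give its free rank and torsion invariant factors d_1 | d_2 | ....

Answer: M ≅ ℤ^1 ⊕ ℤ/2

Derivation:
rank_ℚ(R)=1; free=2−1=1
SNF(R) diag = [2] → torsion [2]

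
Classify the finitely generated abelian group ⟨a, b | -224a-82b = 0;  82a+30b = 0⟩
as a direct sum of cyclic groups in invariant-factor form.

rank_ℚ(R)=2; free=2−2=0
SNF(R) diag = [2, 2] → torsion [2, 2]

Answer: M ≅ ℤ/2 ⊕ ℤ/2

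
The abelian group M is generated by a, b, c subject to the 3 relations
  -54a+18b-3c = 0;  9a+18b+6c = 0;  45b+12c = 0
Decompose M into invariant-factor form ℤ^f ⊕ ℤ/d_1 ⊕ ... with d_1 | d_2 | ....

Answer: M ≅ ℤ/3 ⊕ ℤ/9 ⊕ ℤ/9

Derivation:
rank_ℚ(R)=3; free=3−3=0
SNF(R) diag = [3, 9, 9] → torsion [3, 9, 9]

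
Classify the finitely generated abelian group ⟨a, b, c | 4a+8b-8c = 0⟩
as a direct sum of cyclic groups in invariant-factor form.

rank_ℚ(R)=1; free=3−1=2
SNF(R) diag = [4] → torsion [4]

Answer: M ≅ ℤ^2 ⊕ ℤ/4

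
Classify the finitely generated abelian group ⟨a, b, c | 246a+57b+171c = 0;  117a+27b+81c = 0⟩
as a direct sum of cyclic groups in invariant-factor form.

Answer: M ≅ ℤ^1 ⊕ ℤ/3 ⊕ ℤ/9

Derivation:
rank_ℚ(R)=2; free=3−2=1
SNF(R) diag = [3, 9] → torsion [3, 9]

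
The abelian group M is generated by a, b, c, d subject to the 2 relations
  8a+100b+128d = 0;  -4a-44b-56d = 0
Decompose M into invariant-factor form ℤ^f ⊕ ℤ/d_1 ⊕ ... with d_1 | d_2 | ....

Answer: M ≅ ℤ^2 ⊕ ℤ/4 ⊕ ℤ/4

Derivation:
rank_ℚ(R)=2; free=4−2=2
SNF(R) diag = [4, 4] → torsion [4, 4]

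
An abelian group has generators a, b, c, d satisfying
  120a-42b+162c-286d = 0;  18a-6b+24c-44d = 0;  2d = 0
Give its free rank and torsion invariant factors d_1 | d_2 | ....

rank_ℚ(R)=3; free=4−3=1
SNF(R) diag = [2, 6, 6] → torsion [2, 6, 6]

Answer: M ≅ ℤ^1 ⊕ ℤ/2 ⊕ ℤ/6 ⊕ ℤ/6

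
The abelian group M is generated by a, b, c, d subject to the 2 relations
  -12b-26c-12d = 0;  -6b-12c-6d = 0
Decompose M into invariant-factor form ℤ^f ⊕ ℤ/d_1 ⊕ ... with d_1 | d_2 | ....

rank_ℚ(R)=2; free=4−2=2
SNF(R) diag = [2, 6] → torsion [2, 6]

Answer: M ≅ ℤ^2 ⊕ ℤ/2 ⊕ ℤ/6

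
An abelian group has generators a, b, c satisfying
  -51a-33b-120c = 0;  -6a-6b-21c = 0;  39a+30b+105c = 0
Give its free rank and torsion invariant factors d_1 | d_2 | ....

Answer: M ≅ ℤ/3 ⊕ ℤ/9 ⊕ ℤ/9

Derivation:
rank_ℚ(R)=3; free=3−3=0
SNF(R) diag = [3, 9, 9] → torsion [3, 9, 9]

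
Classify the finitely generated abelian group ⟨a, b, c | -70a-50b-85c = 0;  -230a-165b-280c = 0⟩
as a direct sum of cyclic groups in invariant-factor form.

Answer: M ≅ ℤ^1 ⊕ ℤ/5 ⊕ ℤ/5

Derivation:
rank_ℚ(R)=2; free=3−2=1
SNF(R) diag = [5, 5] → torsion [5, 5]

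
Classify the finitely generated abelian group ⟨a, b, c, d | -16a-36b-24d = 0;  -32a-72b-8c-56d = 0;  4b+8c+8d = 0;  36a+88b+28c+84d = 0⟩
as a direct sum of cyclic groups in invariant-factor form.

Answer: M ≅ ℤ/4 ⊕ ℤ/4 ⊕ ℤ/8 ⊕ ℤ/8

Derivation:
rank_ℚ(R)=4; free=4−4=0
SNF(R) diag = [4, 4, 8, 8] → torsion [4, 4, 8, 8]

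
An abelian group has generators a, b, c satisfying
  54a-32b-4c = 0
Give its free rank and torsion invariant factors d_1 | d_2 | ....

Answer: M ≅ ℤ^2 ⊕ ℤ/2

Derivation:
rank_ℚ(R)=1; free=3−1=2
SNF(R) diag = [2] → torsion [2]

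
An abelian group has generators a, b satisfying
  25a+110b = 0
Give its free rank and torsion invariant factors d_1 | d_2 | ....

rank_ℚ(R)=1; free=2−1=1
SNF(R) diag = [5] → torsion [5]

Answer: M ≅ ℤ^1 ⊕ ℤ/5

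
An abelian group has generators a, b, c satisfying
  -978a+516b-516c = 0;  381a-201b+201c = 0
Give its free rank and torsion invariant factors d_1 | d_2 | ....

rank_ℚ(R)=2; free=3−2=1
SNF(R) diag = [3, 6] → torsion [3, 6]

Answer: M ≅ ℤ^1 ⊕ ℤ/3 ⊕ ℤ/6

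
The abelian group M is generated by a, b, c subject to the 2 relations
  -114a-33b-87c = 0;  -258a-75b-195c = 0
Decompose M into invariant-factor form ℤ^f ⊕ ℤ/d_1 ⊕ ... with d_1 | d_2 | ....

rank_ℚ(R)=2; free=3−2=1
SNF(R) diag = [3, 6] → torsion [3, 6]

Answer: M ≅ ℤ^1 ⊕ ℤ/3 ⊕ ℤ/6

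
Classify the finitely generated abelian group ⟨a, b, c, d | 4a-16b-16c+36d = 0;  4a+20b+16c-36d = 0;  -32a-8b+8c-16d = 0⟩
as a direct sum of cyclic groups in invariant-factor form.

rank_ℚ(R)=3; free=4−3=1
SNF(R) diag = [4, 4, 8] → torsion [4, 4, 8]

Answer: M ≅ ℤ^1 ⊕ ℤ/4 ⊕ ℤ/4 ⊕ ℤ/8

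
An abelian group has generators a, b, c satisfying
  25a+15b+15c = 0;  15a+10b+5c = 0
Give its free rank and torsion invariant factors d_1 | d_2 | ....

Answer: M ≅ ℤ^1 ⊕ ℤ/5 ⊕ ℤ/5

Derivation:
rank_ℚ(R)=2; free=3−2=1
SNF(R) diag = [5, 5] → torsion [5, 5]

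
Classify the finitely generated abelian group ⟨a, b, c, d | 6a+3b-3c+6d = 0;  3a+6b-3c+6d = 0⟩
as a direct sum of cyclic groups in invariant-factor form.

rank_ℚ(R)=2; free=4−2=2
SNF(R) diag = [3, 3] → torsion [3, 3]

Answer: M ≅ ℤ^2 ⊕ ℤ/3 ⊕ ℤ/3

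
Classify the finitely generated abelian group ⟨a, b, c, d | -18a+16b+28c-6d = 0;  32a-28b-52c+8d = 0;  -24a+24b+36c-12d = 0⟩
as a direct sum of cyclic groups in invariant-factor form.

Answer: M ≅ ℤ^1 ⊕ ℤ/2 ⊕ ℤ/4 ⊕ ℤ/12

Derivation:
rank_ℚ(R)=3; free=4−3=1
SNF(R) diag = [2, 4, 12] → torsion [2, 4, 12]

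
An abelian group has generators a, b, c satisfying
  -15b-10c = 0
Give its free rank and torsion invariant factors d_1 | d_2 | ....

rank_ℚ(R)=1; free=3−1=2
SNF(R) diag = [5] → torsion [5]

Answer: M ≅ ℤ^2 ⊕ ℤ/5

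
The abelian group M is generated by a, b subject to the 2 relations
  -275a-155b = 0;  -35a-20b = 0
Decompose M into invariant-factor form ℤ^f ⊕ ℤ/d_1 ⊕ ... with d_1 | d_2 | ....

Answer: M ≅ ℤ/5 ⊕ ℤ/15

Derivation:
rank_ℚ(R)=2; free=2−2=0
SNF(R) diag = [5, 15] → torsion [5, 15]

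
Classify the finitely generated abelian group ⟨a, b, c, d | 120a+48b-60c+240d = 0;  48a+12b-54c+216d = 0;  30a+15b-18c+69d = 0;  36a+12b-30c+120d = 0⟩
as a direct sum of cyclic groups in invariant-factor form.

rank_ℚ(R)=4; free=4−4=0
SNF(R) diag = [3, 6, 12, 24] → torsion [3, 6, 12, 24]

Answer: M ≅ ℤ/3 ⊕ ℤ/6 ⊕ ℤ/12 ⊕ ℤ/24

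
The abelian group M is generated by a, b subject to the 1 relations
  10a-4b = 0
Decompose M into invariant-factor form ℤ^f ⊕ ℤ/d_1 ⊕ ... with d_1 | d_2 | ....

rank_ℚ(R)=1; free=2−1=1
SNF(R) diag = [2] → torsion [2]

Answer: M ≅ ℤ^1 ⊕ ℤ/2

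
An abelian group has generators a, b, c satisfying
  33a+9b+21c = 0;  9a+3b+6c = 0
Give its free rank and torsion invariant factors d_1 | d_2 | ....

rank_ℚ(R)=2; free=3−2=1
SNF(R) diag = [3, 3] → torsion [3, 3]

Answer: M ≅ ℤ^1 ⊕ ℤ/3 ⊕ ℤ/3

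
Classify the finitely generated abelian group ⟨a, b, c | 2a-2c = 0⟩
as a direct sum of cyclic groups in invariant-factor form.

rank_ℚ(R)=1; free=3−1=2
SNF(R) diag = [2] → torsion [2]

Answer: M ≅ ℤ^2 ⊕ ℤ/2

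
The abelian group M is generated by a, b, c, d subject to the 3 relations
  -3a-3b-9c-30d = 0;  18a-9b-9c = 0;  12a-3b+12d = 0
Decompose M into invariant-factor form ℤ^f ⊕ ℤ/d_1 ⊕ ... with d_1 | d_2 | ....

rank_ℚ(R)=3; free=4−3=1
SNF(R) diag = [3, 3, 9] → torsion [3, 3, 9]

Answer: M ≅ ℤ^1 ⊕ ℤ/3 ⊕ ℤ/3 ⊕ ℤ/9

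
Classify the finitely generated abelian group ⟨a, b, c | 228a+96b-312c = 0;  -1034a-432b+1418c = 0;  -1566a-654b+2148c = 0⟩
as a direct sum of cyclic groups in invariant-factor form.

Answer: M ≅ ℤ/2 ⊕ ℤ/6 ⊕ ℤ/12

Derivation:
rank_ℚ(R)=3; free=3−3=0
SNF(R) diag = [2, 6, 12] → torsion [2, 6, 12]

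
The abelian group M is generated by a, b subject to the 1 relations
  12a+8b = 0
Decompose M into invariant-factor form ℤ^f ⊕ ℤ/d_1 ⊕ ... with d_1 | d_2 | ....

Answer: M ≅ ℤ^1 ⊕ ℤ/4

Derivation:
rank_ℚ(R)=1; free=2−1=1
SNF(R) diag = [4] → torsion [4]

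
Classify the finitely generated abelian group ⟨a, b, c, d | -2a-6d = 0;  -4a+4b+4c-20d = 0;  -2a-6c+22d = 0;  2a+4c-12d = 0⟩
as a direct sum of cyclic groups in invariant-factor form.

rank_ℚ(R)=4; free=4−4=0
SNF(R) diag = [2, 2, 2, 4] → torsion [2, 2, 2, 4]

Answer: M ≅ ℤ/2 ⊕ ℤ/2 ⊕ ℤ/2 ⊕ ℤ/4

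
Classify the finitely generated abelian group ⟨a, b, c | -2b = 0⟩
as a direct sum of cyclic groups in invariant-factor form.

rank_ℚ(R)=1; free=3−1=2
SNF(R) diag = [2] → torsion [2]

Answer: M ≅ ℤ^2 ⊕ ℤ/2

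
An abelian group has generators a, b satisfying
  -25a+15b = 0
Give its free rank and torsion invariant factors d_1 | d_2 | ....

rank_ℚ(R)=1; free=2−1=1
SNF(R) diag = [5] → torsion [5]

Answer: M ≅ ℤ^1 ⊕ ℤ/5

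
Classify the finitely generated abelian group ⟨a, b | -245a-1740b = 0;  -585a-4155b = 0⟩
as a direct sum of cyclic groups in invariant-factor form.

rank_ℚ(R)=2; free=2−2=0
SNF(R) diag = [5, 15] → torsion [5, 15]

Answer: M ≅ ℤ/5 ⊕ ℤ/15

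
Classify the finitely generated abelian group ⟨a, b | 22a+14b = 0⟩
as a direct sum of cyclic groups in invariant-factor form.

rank_ℚ(R)=1; free=2−1=1
SNF(R) diag = [2] → torsion [2]

Answer: M ≅ ℤ^1 ⊕ ℤ/2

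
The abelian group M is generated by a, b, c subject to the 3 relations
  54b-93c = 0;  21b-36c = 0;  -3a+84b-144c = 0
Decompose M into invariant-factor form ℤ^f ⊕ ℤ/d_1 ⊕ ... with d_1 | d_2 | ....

rank_ℚ(R)=3; free=3−3=0
SNF(R) diag = [3, 3, 3] → torsion [3, 3, 3]

Answer: M ≅ ℤ/3 ⊕ ℤ/3 ⊕ ℤ/3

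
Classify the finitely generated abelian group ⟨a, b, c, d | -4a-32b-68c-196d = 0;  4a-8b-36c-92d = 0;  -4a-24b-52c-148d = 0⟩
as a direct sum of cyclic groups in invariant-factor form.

rank_ℚ(R)=3; free=4−3=1
SNF(R) diag = [4, 8, 24] → torsion [4, 8, 24]

Answer: M ≅ ℤ^1 ⊕ ℤ/4 ⊕ ℤ/8 ⊕ ℤ/24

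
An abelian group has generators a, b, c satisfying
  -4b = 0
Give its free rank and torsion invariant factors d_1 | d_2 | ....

Answer: M ≅ ℤ^2 ⊕ ℤ/4

Derivation:
rank_ℚ(R)=1; free=3−1=2
SNF(R) diag = [4] → torsion [4]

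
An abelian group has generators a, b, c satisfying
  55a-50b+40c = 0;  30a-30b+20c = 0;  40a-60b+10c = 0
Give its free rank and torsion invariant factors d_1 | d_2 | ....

Answer: M ≅ ℤ/5 ⊕ ℤ/10 ⊕ ℤ/10

Derivation:
rank_ℚ(R)=3; free=3−3=0
SNF(R) diag = [5, 10, 10] → torsion [5, 10, 10]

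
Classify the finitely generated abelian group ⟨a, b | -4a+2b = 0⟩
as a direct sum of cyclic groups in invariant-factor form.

rank_ℚ(R)=1; free=2−1=1
SNF(R) diag = [2] → torsion [2]

Answer: M ≅ ℤ^1 ⊕ ℤ/2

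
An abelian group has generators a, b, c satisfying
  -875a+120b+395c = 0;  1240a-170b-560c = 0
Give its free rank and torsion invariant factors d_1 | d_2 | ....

Answer: M ≅ ℤ^1 ⊕ ℤ/5 ⊕ ℤ/10

Derivation:
rank_ℚ(R)=2; free=3−2=1
SNF(R) diag = [5, 10] → torsion [5, 10]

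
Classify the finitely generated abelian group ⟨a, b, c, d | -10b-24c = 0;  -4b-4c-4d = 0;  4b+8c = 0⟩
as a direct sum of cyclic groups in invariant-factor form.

rank_ℚ(R)=3; free=4−3=1
SNF(R) diag = [2, 4, 8] → torsion [2, 4, 8]

Answer: M ≅ ℤ^1 ⊕ ℤ/2 ⊕ ℤ/4 ⊕ ℤ/8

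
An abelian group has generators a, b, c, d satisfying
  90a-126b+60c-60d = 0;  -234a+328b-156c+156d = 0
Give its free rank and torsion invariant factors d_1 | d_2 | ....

Answer: M ≅ ℤ^2 ⊕ ℤ/2 ⊕ ℤ/6

Derivation:
rank_ℚ(R)=2; free=4−2=2
SNF(R) diag = [2, 6] → torsion [2, 6]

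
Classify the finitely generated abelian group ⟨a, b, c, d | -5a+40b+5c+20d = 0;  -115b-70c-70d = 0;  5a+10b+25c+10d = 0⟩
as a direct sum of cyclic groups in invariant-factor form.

rank_ℚ(R)=3; free=4−3=1
SNF(R) diag = [5, 5, 10] → torsion [5, 5, 10]

Answer: M ≅ ℤ^1 ⊕ ℤ/5 ⊕ ℤ/5 ⊕ ℤ/10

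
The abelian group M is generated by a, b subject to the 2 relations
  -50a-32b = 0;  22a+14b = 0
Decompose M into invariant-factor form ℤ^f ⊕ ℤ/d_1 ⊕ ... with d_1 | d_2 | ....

rank_ℚ(R)=2; free=2−2=0
SNF(R) diag = [2, 2] → torsion [2, 2]

Answer: M ≅ ℤ/2 ⊕ ℤ/2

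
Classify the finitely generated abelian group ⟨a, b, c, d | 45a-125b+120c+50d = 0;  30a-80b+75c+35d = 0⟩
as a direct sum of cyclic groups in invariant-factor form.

rank_ℚ(R)=2; free=4−2=2
SNF(R) diag = [5, 15] → torsion [5, 15]

Answer: M ≅ ℤ^2 ⊕ ℤ/5 ⊕ ℤ/15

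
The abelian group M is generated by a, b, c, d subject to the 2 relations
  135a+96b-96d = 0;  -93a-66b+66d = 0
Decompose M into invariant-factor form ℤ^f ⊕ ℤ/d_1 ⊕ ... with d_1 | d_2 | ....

Answer: M ≅ ℤ^2 ⊕ ℤ/3 ⊕ ℤ/6

Derivation:
rank_ℚ(R)=2; free=4−2=2
SNF(R) diag = [3, 6] → torsion [3, 6]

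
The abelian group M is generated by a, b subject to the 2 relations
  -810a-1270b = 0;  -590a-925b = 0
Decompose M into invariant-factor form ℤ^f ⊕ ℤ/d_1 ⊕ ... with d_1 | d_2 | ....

Answer: M ≅ ℤ/5 ⊕ ℤ/10

Derivation:
rank_ℚ(R)=2; free=2−2=0
SNF(R) diag = [5, 10] → torsion [5, 10]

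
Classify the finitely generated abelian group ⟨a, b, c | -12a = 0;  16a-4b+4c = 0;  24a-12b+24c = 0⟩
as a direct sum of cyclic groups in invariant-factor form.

Answer: M ≅ ℤ/4 ⊕ ℤ/12 ⊕ ℤ/12

Derivation:
rank_ℚ(R)=3; free=3−3=0
SNF(R) diag = [4, 12, 12] → torsion [4, 12, 12]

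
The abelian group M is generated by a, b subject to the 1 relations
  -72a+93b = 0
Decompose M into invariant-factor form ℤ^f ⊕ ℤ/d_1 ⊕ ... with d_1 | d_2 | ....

rank_ℚ(R)=1; free=2−1=1
SNF(R) diag = [3] → torsion [3]

Answer: M ≅ ℤ^1 ⊕ ℤ/3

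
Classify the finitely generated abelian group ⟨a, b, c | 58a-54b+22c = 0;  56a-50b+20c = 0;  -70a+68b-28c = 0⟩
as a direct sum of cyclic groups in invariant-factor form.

Answer: M ≅ ℤ/2 ⊕ ℤ/2 ⊕ ℤ/6

Derivation:
rank_ℚ(R)=3; free=3−3=0
SNF(R) diag = [2, 2, 6] → torsion [2, 2, 6]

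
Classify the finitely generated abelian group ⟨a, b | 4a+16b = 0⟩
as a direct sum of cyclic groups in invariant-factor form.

rank_ℚ(R)=1; free=2−1=1
SNF(R) diag = [4] → torsion [4]

Answer: M ≅ ℤ^1 ⊕ ℤ/4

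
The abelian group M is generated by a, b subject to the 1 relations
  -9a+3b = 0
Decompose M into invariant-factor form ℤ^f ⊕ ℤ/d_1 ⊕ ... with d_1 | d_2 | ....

rank_ℚ(R)=1; free=2−1=1
SNF(R) diag = [3] → torsion [3]

Answer: M ≅ ℤ^1 ⊕ ℤ/3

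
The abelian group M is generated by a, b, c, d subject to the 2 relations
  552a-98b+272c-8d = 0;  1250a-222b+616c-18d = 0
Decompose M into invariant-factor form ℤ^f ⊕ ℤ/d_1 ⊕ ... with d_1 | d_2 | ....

rank_ℚ(R)=2; free=4−2=2
SNF(R) diag = [2, 2] → torsion [2, 2]

Answer: M ≅ ℤ^2 ⊕ ℤ/2 ⊕ ℤ/2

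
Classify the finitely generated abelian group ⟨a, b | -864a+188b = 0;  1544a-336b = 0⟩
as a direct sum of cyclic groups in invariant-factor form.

Answer: M ≅ ℤ/4 ⊕ ℤ/8

Derivation:
rank_ℚ(R)=2; free=2−2=0
SNF(R) diag = [4, 8] → torsion [4, 8]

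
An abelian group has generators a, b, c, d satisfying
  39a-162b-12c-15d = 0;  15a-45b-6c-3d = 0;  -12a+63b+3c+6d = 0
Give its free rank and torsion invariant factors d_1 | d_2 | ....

Answer: M ≅ ℤ^1 ⊕ ℤ/3 ⊕ ℤ/9 ⊕ ℤ/9

Derivation:
rank_ℚ(R)=3; free=4−3=1
SNF(R) diag = [3, 9, 9] → torsion [3, 9, 9]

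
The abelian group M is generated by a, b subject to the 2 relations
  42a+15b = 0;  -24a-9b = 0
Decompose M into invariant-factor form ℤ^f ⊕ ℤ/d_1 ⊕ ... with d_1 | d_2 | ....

Answer: M ≅ ℤ/3 ⊕ ℤ/6

Derivation:
rank_ℚ(R)=2; free=2−2=0
SNF(R) diag = [3, 6] → torsion [3, 6]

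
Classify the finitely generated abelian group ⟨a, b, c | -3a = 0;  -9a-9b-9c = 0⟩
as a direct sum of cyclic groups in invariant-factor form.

rank_ℚ(R)=2; free=3−2=1
SNF(R) diag = [3, 9] → torsion [3, 9]

Answer: M ≅ ℤ^1 ⊕ ℤ/3 ⊕ ℤ/9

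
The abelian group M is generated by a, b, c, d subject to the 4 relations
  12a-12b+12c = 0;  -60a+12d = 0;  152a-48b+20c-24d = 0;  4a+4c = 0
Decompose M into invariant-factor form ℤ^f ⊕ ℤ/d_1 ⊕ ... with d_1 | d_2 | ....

Answer: M ≅ ℤ/4 ⊕ ℤ/12 ⊕ ℤ/12 ⊕ ℤ/12

Derivation:
rank_ℚ(R)=4; free=4−4=0
SNF(R) diag = [4, 12, 12, 12] → torsion [4, 12, 12, 12]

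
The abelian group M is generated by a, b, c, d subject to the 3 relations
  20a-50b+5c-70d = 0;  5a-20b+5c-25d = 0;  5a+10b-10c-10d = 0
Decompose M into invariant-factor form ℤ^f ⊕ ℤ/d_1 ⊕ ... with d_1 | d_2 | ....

rank_ℚ(R)=3; free=4−3=1
SNF(R) diag = [5, 15, 15] → torsion [5, 15, 15]

Answer: M ≅ ℤ^1 ⊕ ℤ/5 ⊕ ℤ/15 ⊕ ℤ/15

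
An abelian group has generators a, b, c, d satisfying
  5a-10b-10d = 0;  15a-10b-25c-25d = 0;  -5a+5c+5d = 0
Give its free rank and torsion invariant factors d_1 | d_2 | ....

rank_ℚ(R)=3; free=4−3=1
SNF(R) diag = [5, 5, 10] → torsion [5, 5, 10]

Answer: M ≅ ℤ^1 ⊕ ℤ/5 ⊕ ℤ/5 ⊕ ℤ/10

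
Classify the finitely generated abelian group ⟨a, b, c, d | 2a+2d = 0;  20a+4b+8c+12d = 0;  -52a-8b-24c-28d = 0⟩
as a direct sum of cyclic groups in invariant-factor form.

rank_ℚ(R)=3; free=4−3=1
SNF(R) diag = [2, 4, 8] → torsion [2, 4, 8]

Answer: M ≅ ℤ^1 ⊕ ℤ/2 ⊕ ℤ/4 ⊕ ℤ/8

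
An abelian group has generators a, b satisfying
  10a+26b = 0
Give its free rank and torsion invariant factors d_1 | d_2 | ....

rank_ℚ(R)=1; free=2−1=1
SNF(R) diag = [2] → torsion [2]

Answer: M ≅ ℤ^1 ⊕ ℤ/2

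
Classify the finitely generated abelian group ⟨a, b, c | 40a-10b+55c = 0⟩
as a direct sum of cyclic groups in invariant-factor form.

rank_ℚ(R)=1; free=3−1=2
SNF(R) diag = [5] → torsion [5]

Answer: M ≅ ℤ^2 ⊕ ℤ/5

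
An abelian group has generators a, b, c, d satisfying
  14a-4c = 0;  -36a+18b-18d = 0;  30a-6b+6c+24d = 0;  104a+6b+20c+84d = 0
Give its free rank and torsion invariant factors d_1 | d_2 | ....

Answer: M ≅ ℤ/2 ⊕ ℤ/6 ⊕ ℤ/18 ⊕ ℤ/54

Derivation:
rank_ℚ(R)=4; free=4−4=0
SNF(R) diag = [2, 6, 18, 54] → torsion [2, 6, 18, 54]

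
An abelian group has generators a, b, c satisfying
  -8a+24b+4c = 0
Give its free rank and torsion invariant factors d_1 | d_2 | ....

Answer: M ≅ ℤ^2 ⊕ ℤ/4

Derivation:
rank_ℚ(R)=1; free=3−1=2
SNF(R) diag = [4] → torsion [4]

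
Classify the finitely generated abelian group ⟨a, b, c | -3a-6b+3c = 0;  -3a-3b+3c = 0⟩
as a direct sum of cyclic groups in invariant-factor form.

Answer: M ≅ ℤ^1 ⊕ ℤ/3 ⊕ ℤ/3

Derivation:
rank_ℚ(R)=2; free=3−2=1
SNF(R) diag = [3, 3] → torsion [3, 3]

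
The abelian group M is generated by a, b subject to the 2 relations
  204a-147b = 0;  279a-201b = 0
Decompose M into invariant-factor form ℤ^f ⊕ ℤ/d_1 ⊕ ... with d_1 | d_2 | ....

rank_ℚ(R)=2; free=2−2=0
SNF(R) diag = [3, 3] → torsion [3, 3]

Answer: M ≅ ℤ/3 ⊕ ℤ/3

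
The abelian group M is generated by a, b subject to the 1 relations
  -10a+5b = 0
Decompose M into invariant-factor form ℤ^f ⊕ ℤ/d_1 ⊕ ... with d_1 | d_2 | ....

Answer: M ≅ ℤ^1 ⊕ ℤ/5

Derivation:
rank_ℚ(R)=1; free=2−1=1
SNF(R) diag = [5] → torsion [5]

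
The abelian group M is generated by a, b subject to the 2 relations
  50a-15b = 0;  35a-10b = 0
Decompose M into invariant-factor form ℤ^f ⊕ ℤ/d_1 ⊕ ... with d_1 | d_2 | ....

Answer: M ≅ ℤ/5 ⊕ ℤ/5

Derivation:
rank_ℚ(R)=2; free=2−2=0
SNF(R) diag = [5, 5] → torsion [5, 5]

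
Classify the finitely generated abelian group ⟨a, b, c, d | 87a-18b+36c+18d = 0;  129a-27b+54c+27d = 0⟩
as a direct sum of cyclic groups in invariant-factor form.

rank_ℚ(R)=2; free=4−2=2
SNF(R) diag = [3, 9] → torsion [3, 9]

Answer: M ≅ ℤ^2 ⊕ ℤ/3 ⊕ ℤ/9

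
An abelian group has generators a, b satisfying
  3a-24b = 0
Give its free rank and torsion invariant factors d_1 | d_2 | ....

Answer: M ≅ ℤ^1 ⊕ ℤ/3

Derivation:
rank_ℚ(R)=1; free=2−1=1
SNF(R) diag = [3] → torsion [3]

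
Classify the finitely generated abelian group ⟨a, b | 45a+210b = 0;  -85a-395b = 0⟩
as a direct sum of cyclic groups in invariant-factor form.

Answer: M ≅ ℤ/5 ⊕ ℤ/15

Derivation:
rank_ℚ(R)=2; free=2−2=0
SNF(R) diag = [5, 15] → torsion [5, 15]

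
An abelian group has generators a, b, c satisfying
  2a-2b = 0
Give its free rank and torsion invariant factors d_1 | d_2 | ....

Answer: M ≅ ℤ^2 ⊕ ℤ/2

Derivation:
rank_ℚ(R)=1; free=3−1=2
SNF(R) diag = [2] → torsion [2]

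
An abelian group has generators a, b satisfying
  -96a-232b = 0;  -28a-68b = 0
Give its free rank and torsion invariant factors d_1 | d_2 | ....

Answer: M ≅ ℤ/4 ⊕ ℤ/8

Derivation:
rank_ℚ(R)=2; free=2−2=0
SNF(R) diag = [4, 8] → torsion [4, 8]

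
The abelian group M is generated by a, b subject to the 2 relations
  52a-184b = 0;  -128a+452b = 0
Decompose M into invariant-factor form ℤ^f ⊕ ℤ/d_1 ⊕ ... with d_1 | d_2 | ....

Answer: M ≅ ℤ/4 ⊕ ℤ/12

Derivation:
rank_ℚ(R)=2; free=2−2=0
SNF(R) diag = [4, 12] → torsion [4, 12]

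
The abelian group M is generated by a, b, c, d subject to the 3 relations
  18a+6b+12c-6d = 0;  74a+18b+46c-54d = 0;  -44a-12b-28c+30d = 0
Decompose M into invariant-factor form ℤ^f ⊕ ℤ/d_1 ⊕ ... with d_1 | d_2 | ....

rank_ℚ(R)=3; free=4−3=1
SNF(R) diag = [2, 6, 18] → torsion [2, 6, 18]

Answer: M ≅ ℤ^1 ⊕ ℤ/2 ⊕ ℤ/6 ⊕ ℤ/18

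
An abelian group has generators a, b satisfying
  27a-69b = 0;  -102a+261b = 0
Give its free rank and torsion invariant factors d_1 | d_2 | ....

Answer: M ≅ ℤ/3 ⊕ ℤ/3

Derivation:
rank_ℚ(R)=2; free=2−2=0
SNF(R) diag = [3, 3] → torsion [3, 3]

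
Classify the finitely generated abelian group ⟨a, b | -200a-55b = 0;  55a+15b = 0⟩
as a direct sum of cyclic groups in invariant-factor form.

Answer: M ≅ ℤ/5 ⊕ ℤ/5

Derivation:
rank_ℚ(R)=2; free=2−2=0
SNF(R) diag = [5, 5] → torsion [5, 5]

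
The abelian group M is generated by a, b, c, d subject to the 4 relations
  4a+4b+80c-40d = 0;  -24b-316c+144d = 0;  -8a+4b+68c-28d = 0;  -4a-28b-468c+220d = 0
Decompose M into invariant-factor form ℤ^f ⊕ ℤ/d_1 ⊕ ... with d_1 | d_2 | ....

Answer: M ≅ ℤ/4 ⊕ ℤ/4 ⊕ ℤ/12 ⊕ ℤ/36

Derivation:
rank_ℚ(R)=4; free=4−4=0
SNF(R) diag = [4, 4, 12, 36] → torsion [4, 4, 12, 36]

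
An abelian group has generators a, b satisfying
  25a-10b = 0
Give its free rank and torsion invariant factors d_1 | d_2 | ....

rank_ℚ(R)=1; free=2−1=1
SNF(R) diag = [5] → torsion [5]

Answer: M ≅ ℤ^1 ⊕ ℤ/5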